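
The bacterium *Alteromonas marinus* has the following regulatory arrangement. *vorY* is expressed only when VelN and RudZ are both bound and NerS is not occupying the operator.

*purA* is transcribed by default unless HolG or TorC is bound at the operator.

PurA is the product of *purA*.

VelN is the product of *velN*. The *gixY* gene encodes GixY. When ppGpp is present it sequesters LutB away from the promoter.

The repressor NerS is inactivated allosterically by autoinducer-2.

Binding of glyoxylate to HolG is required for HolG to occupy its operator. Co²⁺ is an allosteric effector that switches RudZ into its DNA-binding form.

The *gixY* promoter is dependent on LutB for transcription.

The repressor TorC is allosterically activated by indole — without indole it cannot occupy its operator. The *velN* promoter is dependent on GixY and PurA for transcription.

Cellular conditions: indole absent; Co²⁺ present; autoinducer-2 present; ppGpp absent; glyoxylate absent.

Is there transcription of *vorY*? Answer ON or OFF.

ppGpp is absent, so LutB is active.
No repressor is bound and LutB is active, so *gixY* is transcribed.
So GixY is produced and active.
Glyoxylate is absent, so HolG is inactive.
Indole is absent, so TorC is inactive.
With no repressor bound, *purA* is transcribed.
So PurA is produced and active.
No repressor is bound and GixY and PurA are active, so *velN* is transcribed.
So VelN is produced and active.
Co²⁺ is present, so RudZ is active.
Autoinducer-2 is present, so NerS is inactive.
No repressor is bound and VelN and RudZ are active, so *vorY* is transcribed.

ON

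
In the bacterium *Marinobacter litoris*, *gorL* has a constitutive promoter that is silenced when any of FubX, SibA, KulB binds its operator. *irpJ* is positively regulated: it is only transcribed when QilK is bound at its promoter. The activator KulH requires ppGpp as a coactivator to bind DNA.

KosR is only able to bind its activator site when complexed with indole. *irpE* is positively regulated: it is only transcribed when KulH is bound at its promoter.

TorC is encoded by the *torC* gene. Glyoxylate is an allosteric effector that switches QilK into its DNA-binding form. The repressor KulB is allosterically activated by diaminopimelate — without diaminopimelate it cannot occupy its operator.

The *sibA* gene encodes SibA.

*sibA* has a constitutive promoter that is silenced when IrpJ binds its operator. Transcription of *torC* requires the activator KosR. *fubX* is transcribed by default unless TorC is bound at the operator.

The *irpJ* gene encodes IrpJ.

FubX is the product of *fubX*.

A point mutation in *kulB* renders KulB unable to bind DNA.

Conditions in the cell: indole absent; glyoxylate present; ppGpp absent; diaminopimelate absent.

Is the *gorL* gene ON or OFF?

OFF

Indole is absent, so KosR is inactive.
Required activator KosR is absent, so *torC* is not transcribed.
So TorC is not produced.
With no repressor bound, *fubX* is transcribed.
So FubX is produced and active.
Glyoxylate is present, so QilK is active.
No repressor is bound and QilK is active, so *irpJ* is transcribed.
So IrpJ is produced and active.
With repressor IrpJ bound, *sibA* is not transcribed.
So SibA is not produced.
KulB is non-functional in this strain, so it has no effect.
With repressor FubX bound, *gorL* is not transcribed.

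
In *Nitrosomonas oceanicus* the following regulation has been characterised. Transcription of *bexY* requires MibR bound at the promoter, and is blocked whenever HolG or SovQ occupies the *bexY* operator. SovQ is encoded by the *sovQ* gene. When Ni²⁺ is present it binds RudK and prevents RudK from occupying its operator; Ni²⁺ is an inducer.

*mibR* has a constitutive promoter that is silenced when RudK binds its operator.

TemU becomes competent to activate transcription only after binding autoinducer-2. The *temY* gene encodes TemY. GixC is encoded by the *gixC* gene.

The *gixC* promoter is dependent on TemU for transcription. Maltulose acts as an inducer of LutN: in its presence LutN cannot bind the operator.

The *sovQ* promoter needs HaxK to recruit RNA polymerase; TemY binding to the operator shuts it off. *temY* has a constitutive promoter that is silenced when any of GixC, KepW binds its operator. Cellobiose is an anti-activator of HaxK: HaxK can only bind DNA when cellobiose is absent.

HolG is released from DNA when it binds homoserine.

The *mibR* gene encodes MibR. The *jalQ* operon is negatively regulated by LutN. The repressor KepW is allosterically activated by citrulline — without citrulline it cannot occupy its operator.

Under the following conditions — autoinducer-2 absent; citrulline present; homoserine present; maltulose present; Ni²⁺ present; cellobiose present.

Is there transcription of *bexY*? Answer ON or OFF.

ON

Homoserine is present, so HolG is inactive.
Ni²⁺ is present, so RudK is inactive.
With no repressor bound, *mibR* is transcribed.
So MibR is produced and active.
Autoinducer-2 is absent, so TemU is inactive.
Required activator TemU is absent, so *gixC* is not transcribed.
So GixC is not produced.
Citrulline is present, so KepW is active.
With repressor KepW bound, *temY* is not transcribed.
So TemY is not produced.
Cellobiose is present, so HaxK is inactive.
Required activator HaxK is absent, so *sovQ* is not transcribed.
So SovQ is not produced.
No repressor is bound and MibR is active, so *bexY* is transcribed.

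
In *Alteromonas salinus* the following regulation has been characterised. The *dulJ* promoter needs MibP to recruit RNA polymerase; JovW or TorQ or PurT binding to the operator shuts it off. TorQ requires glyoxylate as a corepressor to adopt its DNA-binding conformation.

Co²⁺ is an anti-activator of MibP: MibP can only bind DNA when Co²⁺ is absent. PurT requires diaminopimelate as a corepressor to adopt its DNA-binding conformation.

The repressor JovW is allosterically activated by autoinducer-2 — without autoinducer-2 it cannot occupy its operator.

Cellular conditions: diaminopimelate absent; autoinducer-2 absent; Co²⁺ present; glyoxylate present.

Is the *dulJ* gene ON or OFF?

Co²⁺ is present, so MibP is inactive.
Autoinducer-2 is absent, so JovW is inactive.
Glyoxylate is present, so TorQ is active.
Diaminopimelate is absent, so PurT is inactive.
With repressor TorQ bound, *dulJ* is not transcribed.

OFF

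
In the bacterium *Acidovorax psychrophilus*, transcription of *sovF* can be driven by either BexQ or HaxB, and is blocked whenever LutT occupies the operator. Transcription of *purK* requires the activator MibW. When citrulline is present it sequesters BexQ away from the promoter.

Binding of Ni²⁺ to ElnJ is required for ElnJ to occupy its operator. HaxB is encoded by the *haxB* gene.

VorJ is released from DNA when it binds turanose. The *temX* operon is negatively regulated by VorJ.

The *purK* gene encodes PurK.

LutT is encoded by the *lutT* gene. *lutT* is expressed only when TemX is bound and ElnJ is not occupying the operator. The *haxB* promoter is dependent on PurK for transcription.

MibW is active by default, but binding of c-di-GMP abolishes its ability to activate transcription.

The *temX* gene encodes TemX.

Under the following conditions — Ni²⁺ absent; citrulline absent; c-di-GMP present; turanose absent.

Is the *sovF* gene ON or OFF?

ON

Citrulline is absent, so BexQ is active.
c-di-GMP is present, so MibW is inactive.
Required activator MibW is absent, so *purK* is not transcribed.
So PurK is not produced.
Required activator PurK is absent, so *haxB* is not transcribed.
So HaxB is not produced.
Ni²⁺ is absent, so ElnJ is inactive.
Turanose is absent, so VorJ is active.
With repressor VorJ bound, *temX* is not transcribed.
So TemX is not produced.
Required activator TemX is absent, so *lutT* is not transcribed.
So LutT is not produced.
Activator BexQ is present, so *sovF* is transcribed.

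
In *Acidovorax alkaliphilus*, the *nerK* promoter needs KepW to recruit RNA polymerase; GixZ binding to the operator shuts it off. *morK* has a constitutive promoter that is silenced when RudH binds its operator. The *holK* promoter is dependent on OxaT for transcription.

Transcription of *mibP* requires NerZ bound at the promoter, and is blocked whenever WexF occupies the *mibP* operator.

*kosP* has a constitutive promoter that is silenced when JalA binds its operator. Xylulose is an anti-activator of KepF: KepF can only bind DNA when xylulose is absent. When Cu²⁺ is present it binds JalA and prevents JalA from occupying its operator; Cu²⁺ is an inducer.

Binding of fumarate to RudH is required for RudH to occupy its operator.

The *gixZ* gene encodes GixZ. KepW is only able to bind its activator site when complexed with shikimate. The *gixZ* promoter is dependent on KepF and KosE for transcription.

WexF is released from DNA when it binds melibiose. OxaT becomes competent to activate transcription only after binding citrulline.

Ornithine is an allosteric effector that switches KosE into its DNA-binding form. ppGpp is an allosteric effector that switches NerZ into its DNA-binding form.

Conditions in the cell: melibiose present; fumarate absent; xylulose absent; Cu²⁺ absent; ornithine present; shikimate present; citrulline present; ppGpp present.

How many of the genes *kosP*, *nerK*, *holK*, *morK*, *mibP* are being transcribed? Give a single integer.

3

Cu²⁺ is absent, so JalA is active.
With repressor JalA bound, *kosP* is not transcribed.
→ *kosP* is OFF.
Xylulose is absent, so KepF is active.
Ornithine is present, so KosE is active.
No repressor is bound and KepF and KosE are active, so *gixZ* is transcribed.
So GixZ is produced and active.
Shikimate is present, so KepW is active.
With repressor GixZ bound, *nerK* is not transcribed.
→ *nerK* is OFF.
Citrulline is present, so OxaT is active.
No repressor is bound and OxaT is active, so *holK* is transcribed.
→ *holK* is ON.
Fumarate is absent, so RudH is inactive.
With no repressor bound, *morK* is transcribed.
→ *morK* is ON.
ppGpp is present, so NerZ is active.
Melibiose is present, so WexF is inactive.
No repressor is bound and NerZ is active, so *mibP* is transcribed.
→ *mibP* is ON.
3 of the 5 genes are transcribed.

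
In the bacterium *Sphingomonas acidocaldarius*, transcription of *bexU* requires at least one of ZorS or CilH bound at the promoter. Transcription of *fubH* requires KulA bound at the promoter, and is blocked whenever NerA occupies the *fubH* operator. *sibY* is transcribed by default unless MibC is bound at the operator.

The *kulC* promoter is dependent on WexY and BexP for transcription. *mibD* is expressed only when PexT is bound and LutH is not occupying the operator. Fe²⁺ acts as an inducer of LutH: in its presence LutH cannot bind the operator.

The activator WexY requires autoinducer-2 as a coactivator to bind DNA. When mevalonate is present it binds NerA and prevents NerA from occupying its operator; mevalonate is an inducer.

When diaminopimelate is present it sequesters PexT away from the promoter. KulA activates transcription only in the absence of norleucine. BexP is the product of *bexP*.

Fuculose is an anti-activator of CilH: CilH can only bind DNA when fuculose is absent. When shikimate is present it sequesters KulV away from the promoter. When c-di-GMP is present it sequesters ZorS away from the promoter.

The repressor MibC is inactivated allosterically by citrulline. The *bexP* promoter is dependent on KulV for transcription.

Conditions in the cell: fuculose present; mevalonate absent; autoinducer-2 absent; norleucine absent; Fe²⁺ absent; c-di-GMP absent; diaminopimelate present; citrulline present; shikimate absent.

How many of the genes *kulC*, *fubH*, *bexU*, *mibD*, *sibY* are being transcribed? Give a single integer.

2

Autoinducer-2 is absent, so WexY is inactive.
Shikimate is absent, so KulV is active.
No repressor is bound and KulV is active, so *bexP* is transcribed.
So BexP is produced and active.
Required activator WexY is absent, so *kulC* is not transcribed.
→ *kulC* is OFF.
Norleucine is absent, so KulA is active.
Mevalonate is absent, so NerA is active.
With repressor NerA bound, *fubH* is not transcribed.
→ *fubH* is OFF.
c-di-GMP is absent, so ZorS is active.
Fuculose is present, so CilH is inactive.
Activator ZorS is present, so *bexU* is transcribed.
→ *bexU* is ON.
Diaminopimelate is present, so PexT is inactive.
Fe²⁺ is absent, so LutH is active.
With repressor LutH bound, *mibD* is not transcribed.
→ *mibD* is OFF.
Citrulline is present, so MibC is inactive.
With no repressor bound, *sibY* is transcribed.
→ *sibY* is ON.
2 of the 5 genes are transcribed.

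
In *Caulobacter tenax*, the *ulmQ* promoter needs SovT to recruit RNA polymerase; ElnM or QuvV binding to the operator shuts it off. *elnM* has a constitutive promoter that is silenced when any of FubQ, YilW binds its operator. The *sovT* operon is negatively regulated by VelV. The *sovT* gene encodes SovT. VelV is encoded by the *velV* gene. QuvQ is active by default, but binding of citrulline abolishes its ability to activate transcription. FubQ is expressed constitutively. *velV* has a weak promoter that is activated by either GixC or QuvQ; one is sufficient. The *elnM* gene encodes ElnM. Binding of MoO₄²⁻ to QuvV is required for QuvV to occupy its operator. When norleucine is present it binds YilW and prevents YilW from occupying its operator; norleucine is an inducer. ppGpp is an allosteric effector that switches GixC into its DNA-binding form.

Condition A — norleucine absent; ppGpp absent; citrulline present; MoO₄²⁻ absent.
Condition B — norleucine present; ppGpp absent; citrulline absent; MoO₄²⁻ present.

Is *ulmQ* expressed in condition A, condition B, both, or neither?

A only

Condition A:
FubQ is produced constitutively and is active.
Norleucine is absent, so YilW is active.
With repressor FubQ bound, *elnM* is not transcribed.
So ElnM is not produced.
ppGpp is absent, so GixC is inactive.
Citrulline is present, so QuvQ is inactive.
No activator is available at the *velV* promoter, so *velV* is not transcribed.
So VelV is not produced.
With no repressor bound, *sovT* is transcribed.
So SovT is produced and active.
MoO₄²⁻ is absent, so QuvV is inactive.
No repressor is bound and SovT is active, so *ulmQ* is transcribed.
→ *ulmQ* is ON in A.
Condition B:
FubQ is produced constitutively and is active.
Norleucine is present, so YilW is inactive.
With repressor FubQ bound, *elnM* is not transcribed.
So ElnM is not produced.
ppGpp is absent, so GixC is inactive.
Citrulline is absent, so QuvQ is active.
Activator QuvQ is present, so *velV* is transcribed.
So VelV is produced and active.
With repressor VelV bound, *sovT* is not transcribed.
So SovT is not produced.
MoO₄²⁻ is present, so QuvV is active.
With repressor QuvV bound, *ulmQ* is not transcribed.
→ *ulmQ* is OFF in B.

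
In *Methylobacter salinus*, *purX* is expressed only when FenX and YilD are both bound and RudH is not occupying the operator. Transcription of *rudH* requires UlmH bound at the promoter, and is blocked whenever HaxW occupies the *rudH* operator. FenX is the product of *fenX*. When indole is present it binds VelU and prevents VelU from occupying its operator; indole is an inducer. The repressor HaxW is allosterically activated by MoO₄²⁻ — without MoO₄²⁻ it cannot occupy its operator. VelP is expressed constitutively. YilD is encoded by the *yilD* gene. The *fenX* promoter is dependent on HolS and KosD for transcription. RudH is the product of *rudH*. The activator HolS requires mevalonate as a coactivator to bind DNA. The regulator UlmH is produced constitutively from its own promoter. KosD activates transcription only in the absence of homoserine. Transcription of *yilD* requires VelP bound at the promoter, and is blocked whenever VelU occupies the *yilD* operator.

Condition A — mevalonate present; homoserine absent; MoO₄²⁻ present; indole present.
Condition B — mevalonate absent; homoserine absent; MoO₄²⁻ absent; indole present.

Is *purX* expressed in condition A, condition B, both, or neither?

A only

Condition A:
Mevalonate is present, so HolS is active.
Homoserine is absent, so KosD is active.
No repressor is bound and HolS and KosD are active, so *fenX* is transcribed.
So FenX is produced and active.
UlmH is produced constitutively and is active.
MoO₄²⁻ is present, so HaxW is active.
With repressor HaxW bound, *rudH* is not transcribed.
So RudH is not produced.
VelP is produced constitutively and is active.
Indole is present, so VelU is inactive.
No repressor is bound and VelP is active, so *yilD* is transcribed.
So YilD is produced and active.
No repressor is bound and FenX and YilD are active, so *purX* is transcribed.
→ *purX* is ON in A.
Condition B:
Mevalonate is absent, so HolS is inactive.
Homoserine is absent, so KosD is active.
Required activator HolS is absent, so *fenX* is not transcribed.
So FenX is not produced.
UlmH is produced constitutively and is active.
MoO₄²⁻ is absent, so HaxW is inactive.
No repressor is bound and UlmH is active, so *rudH* is transcribed.
So RudH is produced and active.
VelP is produced constitutively and is active.
Indole is present, so VelU is inactive.
No repressor is bound and VelP is active, so *yilD* is transcribed.
So YilD is produced and active.
With repressor RudH bound, *purX* is not transcribed.
→ *purX* is OFF in B.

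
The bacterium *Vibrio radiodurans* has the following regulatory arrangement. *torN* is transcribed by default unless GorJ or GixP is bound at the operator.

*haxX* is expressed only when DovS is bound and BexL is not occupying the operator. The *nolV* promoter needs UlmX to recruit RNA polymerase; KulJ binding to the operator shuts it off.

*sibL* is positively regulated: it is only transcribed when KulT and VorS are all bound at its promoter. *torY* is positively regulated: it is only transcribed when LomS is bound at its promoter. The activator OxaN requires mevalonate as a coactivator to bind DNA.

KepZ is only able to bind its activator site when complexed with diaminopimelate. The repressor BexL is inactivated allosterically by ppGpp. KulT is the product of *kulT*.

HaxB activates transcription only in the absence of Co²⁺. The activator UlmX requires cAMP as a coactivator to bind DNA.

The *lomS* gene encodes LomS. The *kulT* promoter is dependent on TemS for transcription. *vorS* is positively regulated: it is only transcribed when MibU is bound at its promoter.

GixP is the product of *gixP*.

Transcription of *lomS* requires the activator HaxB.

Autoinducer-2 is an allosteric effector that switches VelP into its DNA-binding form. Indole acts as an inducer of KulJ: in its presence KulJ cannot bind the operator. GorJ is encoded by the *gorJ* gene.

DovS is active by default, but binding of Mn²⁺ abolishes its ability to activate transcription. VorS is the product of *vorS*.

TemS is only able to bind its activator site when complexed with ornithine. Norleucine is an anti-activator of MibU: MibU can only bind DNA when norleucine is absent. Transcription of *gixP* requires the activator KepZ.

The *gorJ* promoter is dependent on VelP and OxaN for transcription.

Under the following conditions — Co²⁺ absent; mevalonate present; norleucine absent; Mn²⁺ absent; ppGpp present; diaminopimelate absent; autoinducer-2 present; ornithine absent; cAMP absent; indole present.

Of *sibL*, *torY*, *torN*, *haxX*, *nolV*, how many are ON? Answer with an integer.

Ornithine is absent, so TemS is inactive.
Required activator TemS is absent, so *kulT* is not transcribed.
So KulT is not produced.
Norleucine is absent, so MibU is active.
No repressor is bound and MibU is active, so *vorS* is transcribed.
So VorS is produced and active.
Required activator KulT is absent, so *sibL* is not transcribed.
→ *sibL* is OFF.
Co²⁺ is absent, so HaxB is active.
No repressor is bound and HaxB is active, so *lomS* is transcribed.
So LomS is produced and active.
No repressor is bound and LomS is active, so *torY* is transcribed.
→ *torY* is ON.
Autoinducer-2 is present, so VelP is active.
Mevalonate is present, so OxaN is active.
No repressor is bound and VelP and OxaN are active, so *gorJ* is transcribed.
So GorJ is produced and active.
Diaminopimelate is absent, so KepZ is inactive.
Required activator KepZ is absent, so *gixP* is not transcribed.
So GixP is not produced.
With repressor GorJ bound, *torN* is not transcribed.
→ *torN* is OFF.
ppGpp is present, so BexL is inactive.
Mn²⁺ is absent, so DovS is active.
No repressor is bound and DovS is active, so *haxX* is transcribed.
→ *haxX* is ON.
cAMP is absent, so UlmX is inactive.
Indole is present, so KulJ is inactive.
Required activator UlmX is absent, so *nolV* is not transcribed.
→ *nolV* is OFF.
2 of the 5 genes are transcribed.

2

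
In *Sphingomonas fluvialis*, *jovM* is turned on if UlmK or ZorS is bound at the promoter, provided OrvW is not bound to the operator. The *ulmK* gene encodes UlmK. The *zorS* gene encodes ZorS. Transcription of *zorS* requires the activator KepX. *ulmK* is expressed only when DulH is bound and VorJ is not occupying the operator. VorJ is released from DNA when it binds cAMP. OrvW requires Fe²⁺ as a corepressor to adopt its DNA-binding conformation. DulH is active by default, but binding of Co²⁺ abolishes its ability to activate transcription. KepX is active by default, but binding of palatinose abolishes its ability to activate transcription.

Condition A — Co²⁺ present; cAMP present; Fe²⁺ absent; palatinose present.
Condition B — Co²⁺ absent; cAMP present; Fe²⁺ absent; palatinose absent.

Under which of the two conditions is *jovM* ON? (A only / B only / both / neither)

B only

Condition A:
Co²⁺ is present, so DulH is inactive.
cAMP is present, so VorJ is inactive.
Required activator DulH is absent, so *ulmK* is not transcribed.
So UlmK is not produced.
Fe²⁺ is absent, so OrvW is inactive.
Palatinose is present, so KepX is inactive.
Required activator KepX is absent, so *zorS* is not transcribed.
So ZorS is not produced.
No activator is available at the *jovM* promoter, so *jovM* is not transcribed.
→ *jovM* is OFF in A.
Condition B:
Co²⁺ is absent, so DulH is active.
cAMP is present, so VorJ is inactive.
No repressor is bound and DulH is active, so *ulmK* is transcribed.
So UlmK is produced and active.
Fe²⁺ is absent, so OrvW is inactive.
Palatinose is absent, so KepX is active.
No repressor is bound and KepX is active, so *zorS* is transcribed.
So ZorS is produced and active.
Activator UlmK is present, so *jovM* is transcribed.
→ *jovM* is ON in B.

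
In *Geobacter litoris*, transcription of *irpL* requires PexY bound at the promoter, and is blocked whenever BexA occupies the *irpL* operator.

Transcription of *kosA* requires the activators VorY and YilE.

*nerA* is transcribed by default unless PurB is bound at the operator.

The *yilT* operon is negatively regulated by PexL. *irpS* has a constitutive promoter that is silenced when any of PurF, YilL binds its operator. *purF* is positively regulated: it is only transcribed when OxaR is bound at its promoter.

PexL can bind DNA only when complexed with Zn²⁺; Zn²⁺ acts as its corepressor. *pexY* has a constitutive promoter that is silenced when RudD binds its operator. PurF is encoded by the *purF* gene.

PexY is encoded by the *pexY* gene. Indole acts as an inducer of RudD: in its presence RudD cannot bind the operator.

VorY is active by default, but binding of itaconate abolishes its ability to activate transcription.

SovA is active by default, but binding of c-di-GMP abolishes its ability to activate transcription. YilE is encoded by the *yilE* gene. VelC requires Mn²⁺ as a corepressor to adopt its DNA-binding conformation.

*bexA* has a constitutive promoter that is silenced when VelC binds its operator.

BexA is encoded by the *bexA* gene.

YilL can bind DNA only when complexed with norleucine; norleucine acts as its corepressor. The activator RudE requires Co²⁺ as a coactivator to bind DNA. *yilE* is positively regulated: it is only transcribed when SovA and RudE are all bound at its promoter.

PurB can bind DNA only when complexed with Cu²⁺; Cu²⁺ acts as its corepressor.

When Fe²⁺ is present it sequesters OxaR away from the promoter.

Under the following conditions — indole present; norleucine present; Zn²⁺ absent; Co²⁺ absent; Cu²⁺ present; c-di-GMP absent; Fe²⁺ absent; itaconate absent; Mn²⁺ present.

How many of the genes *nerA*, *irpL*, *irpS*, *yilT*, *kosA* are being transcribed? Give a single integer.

2

Cu²⁺ is present, so PurB is active.
With repressor PurB bound, *nerA* is not transcribed.
→ *nerA* is OFF.
Mn²⁺ is present, so VelC is active.
With repressor VelC bound, *bexA* is not transcribed.
So BexA is not produced.
Indole is present, so RudD is inactive.
With no repressor bound, *pexY* is transcribed.
So PexY is produced and active.
No repressor is bound and PexY is active, so *irpL* is transcribed.
→ *irpL* is ON.
Fe²⁺ is absent, so OxaR is active.
No repressor is bound and OxaR is active, so *purF* is transcribed.
So PurF is produced and active.
Norleucine is present, so YilL is active.
With repressor PurF bound, *irpS* is not transcribed.
→ *irpS* is OFF.
Zn²⁺ is absent, so PexL is inactive.
With no repressor bound, *yilT* is transcribed.
→ *yilT* is ON.
Itaconate is absent, so VorY is active.
c-di-GMP is absent, so SovA is active.
Co²⁺ is absent, so RudE is inactive.
Required activator RudE is absent, so *yilE* is not transcribed.
So YilE is not produced.
Required activator YilE is absent, so *kosA* is not transcribed.
→ *kosA* is OFF.
2 of the 5 genes are transcribed.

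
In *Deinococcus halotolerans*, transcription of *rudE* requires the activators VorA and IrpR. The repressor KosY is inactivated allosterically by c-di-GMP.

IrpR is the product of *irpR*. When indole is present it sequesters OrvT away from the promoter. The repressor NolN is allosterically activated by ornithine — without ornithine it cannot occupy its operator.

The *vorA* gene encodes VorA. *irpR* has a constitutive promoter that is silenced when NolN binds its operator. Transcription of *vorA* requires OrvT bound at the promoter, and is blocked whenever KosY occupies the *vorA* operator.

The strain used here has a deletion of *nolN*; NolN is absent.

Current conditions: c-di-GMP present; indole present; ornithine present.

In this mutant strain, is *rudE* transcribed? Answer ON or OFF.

Indole is present, so OrvT is inactive.
c-di-GMP is present, so KosY is inactive.
Required activator OrvT is absent, so *vorA* is not transcribed.
So VorA is not produced.
NolN is non-functional in this strain, so it has no effect.
With no repressor bound, *irpR* is transcribed.
So IrpR is produced and active.
Required activator VorA is absent, so *rudE* is not transcribed.

OFF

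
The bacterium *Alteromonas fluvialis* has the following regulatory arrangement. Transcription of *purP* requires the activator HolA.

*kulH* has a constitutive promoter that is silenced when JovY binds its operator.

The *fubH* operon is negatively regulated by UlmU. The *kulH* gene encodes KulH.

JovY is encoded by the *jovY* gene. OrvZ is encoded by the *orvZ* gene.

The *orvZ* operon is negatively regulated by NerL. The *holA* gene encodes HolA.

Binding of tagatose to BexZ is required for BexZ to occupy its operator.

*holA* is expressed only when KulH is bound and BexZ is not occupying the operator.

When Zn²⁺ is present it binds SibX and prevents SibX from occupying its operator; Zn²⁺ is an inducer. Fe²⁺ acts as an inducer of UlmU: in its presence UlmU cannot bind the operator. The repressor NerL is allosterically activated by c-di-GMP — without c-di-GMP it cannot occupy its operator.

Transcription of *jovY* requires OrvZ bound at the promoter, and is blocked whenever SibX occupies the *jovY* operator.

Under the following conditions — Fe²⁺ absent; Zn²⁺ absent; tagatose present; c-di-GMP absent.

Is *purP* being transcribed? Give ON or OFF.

OFF

c-di-GMP is absent, so NerL is inactive.
With no repressor bound, *orvZ* is transcribed.
So OrvZ is produced and active.
Zn²⁺ is absent, so SibX is active.
With repressor SibX bound, *jovY* is not transcribed.
So JovY is not produced.
With no repressor bound, *kulH* is transcribed.
So KulH is produced and active.
Tagatose is present, so BexZ is active.
With repressor BexZ bound, *holA* is not transcribed.
So HolA is not produced.
Required activator HolA is absent, so *purP* is not transcribed.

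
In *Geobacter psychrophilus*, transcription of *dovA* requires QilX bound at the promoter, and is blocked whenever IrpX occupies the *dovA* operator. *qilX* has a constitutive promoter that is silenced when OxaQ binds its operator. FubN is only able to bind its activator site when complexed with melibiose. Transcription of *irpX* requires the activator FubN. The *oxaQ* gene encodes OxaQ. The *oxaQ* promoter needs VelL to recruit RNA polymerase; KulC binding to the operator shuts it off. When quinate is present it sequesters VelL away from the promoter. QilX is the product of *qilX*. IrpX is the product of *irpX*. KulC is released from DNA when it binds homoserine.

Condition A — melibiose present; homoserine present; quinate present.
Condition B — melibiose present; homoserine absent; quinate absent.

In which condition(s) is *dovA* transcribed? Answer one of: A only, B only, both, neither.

Condition A:
Melibiose is present, so FubN is active.
No repressor is bound and FubN is active, so *irpX* is transcribed.
So IrpX is produced and active.
Homoserine is present, so KulC is inactive.
Quinate is present, so VelL is inactive.
Required activator VelL is absent, so *oxaQ* is not transcribed.
So OxaQ is not produced.
With no repressor bound, *qilX* is transcribed.
So QilX is produced and active.
With repressor IrpX bound, *dovA* is not transcribed.
→ *dovA* is OFF in A.
Condition B:
Melibiose is present, so FubN is active.
No repressor is bound and FubN is active, so *irpX* is transcribed.
So IrpX is produced and active.
Homoserine is absent, so KulC is active.
Quinate is absent, so VelL is active.
With repressor KulC bound, *oxaQ* is not transcribed.
So OxaQ is not produced.
With no repressor bound, *qilX* is transcribed.
So QilX is produced and active.
With repressor IrpX bound, *dovA* is not transcribed.
→ *dovA* is OFF in B.

neither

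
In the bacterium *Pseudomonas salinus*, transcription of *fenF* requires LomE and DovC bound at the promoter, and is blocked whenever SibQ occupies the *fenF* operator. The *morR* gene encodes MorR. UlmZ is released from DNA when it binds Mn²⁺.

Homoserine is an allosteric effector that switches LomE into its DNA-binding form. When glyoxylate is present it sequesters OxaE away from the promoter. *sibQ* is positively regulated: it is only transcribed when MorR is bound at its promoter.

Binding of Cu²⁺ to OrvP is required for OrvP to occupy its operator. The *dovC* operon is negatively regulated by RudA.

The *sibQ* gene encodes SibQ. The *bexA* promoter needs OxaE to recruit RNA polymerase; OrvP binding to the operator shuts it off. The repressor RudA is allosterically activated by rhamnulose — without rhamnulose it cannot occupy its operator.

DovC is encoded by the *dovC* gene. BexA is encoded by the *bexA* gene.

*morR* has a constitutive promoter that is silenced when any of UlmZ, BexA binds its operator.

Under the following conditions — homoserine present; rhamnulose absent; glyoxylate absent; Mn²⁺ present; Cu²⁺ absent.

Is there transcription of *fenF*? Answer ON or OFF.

Homoserine is present, so LomE is active.
Rhamnulose is absent, so RudA is inactive.
With no repressor bound, *dovC* is transcribed.
So DovC is produced and active.
Mn²⁺ is present, so UlmZ is inactive.
Cu²⁺ is absent, so OrvP is inactive.
Glyoxylate is absent, so OxaE is active.
No repressor is bound and OxaE is active, so *bexA* is transcribed.
So BexA is produced and active.
With repressor BexA bound, *morR* is not transcribed.
So MorR is not produced.
Required activator MorR is absent, so *sibQ* is not transcribed.
So SibQ is not produced.
No repressor is bound and LomE and DovC are active, so *fenF* is transcribed.

ON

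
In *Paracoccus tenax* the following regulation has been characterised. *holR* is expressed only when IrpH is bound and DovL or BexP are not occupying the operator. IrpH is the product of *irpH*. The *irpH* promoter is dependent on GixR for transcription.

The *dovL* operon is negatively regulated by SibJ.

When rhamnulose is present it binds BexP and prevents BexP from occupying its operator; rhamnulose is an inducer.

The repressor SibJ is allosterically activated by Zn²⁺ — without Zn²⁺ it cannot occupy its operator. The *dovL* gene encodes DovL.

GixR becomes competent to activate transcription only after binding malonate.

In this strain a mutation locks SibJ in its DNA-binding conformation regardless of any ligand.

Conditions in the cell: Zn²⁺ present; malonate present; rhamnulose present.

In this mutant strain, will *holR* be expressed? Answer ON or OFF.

SibJ is constitutively active in this strain.
With repressor SibJ bound, *dovL* is not transcribed.
So DovL is not produced.
Malonate is present, so GixR is active.
No repressor is bound and GixR is active, so *irpH* is transcribed.
So IrpH is produced and active.
Rhamnulose is present, so BexP is inactive.
No repressor is bound and IrpH is active, so *holR* is transcribed.

ON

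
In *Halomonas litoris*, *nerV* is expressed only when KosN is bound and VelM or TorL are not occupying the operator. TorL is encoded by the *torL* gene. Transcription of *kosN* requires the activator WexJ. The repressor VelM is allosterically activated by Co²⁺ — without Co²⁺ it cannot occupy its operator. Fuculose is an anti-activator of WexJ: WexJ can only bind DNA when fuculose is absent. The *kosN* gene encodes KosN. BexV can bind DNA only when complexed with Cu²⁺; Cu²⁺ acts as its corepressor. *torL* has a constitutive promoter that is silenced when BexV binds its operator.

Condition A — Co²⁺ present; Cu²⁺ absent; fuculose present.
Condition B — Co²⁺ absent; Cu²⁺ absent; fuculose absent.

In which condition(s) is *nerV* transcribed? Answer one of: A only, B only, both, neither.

neither

Condition A:
Co²⁺ is present, so VelM is active.
Cu²⁺ is absent, so BexV is inactive.
With no repressor bound, *torL* is transcribed.
So TorL is produced and active.
Fuculose is present, so WexJ is inactive.
Required activator WexJ is absent, so *kosN* is not transcribed.
So KosN is not produced.
With repressor VelM bound, *nerV* is not transcribed.
→ *nerV* is OFF in A.
Condition B:
Co²⁺ is absent, so VelM is inactive.
Cu²⁺ is absent, so BexV is inactive.
With no repressor bound, *torL* is transcribed.
So TorL is produced and active.
Fuculose is absent, so WexJ is active.
No repressor is bound and WexJ is active, so *kosN* is transcribed.
So KosN is produced and active.
With repressor TorL bound, *nerV* is not transcribed.
→ *nerV* is OFF in B.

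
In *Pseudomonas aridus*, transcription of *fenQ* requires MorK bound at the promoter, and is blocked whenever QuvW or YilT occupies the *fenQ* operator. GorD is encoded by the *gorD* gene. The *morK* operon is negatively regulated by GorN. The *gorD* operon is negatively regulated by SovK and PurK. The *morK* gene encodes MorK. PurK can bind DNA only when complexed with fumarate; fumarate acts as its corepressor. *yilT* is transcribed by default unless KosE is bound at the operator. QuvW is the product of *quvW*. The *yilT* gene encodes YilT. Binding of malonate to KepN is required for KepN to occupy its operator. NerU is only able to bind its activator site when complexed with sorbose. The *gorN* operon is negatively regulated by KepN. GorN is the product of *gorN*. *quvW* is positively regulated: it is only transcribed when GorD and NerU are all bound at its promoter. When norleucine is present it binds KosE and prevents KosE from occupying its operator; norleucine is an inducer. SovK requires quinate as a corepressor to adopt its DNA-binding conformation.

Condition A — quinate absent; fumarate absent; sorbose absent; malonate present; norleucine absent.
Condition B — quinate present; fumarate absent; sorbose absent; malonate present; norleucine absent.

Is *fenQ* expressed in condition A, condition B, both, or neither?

Condition A:
Quinate is absent, so SovK is inactive.
Fumarate is absent, so PurK is inactive.
With no repressor bound, *gorD* is transcribed.
So GorD is produced and active.
Sorbose is absent, so NerU is inactive.
Required activator NerU is absent, so *quvW* is not transcribed.
So QuvW is not produced.
Malonate is present, so KepN is active.
With repressor KepN bound, *gorN* is not transcribed.
So GorN is not produced.
With no repressor bound, *morK* is transcribed.
So MorK is produced and active.
Norleucine is absent, so KosE is active.
With repressor KosE bound, *yilT* is not transcribed.
So YilT is not produced.
No repressor is bound and MorK is active, so *fenQ* is transcribed.
→ *fenQ* is ON in A.
Condition B:
Quinate is present, so SovK is active.
Fumarate is absent, so PurK is inactive.
With repressor SovK bound, *gorD* is not transcribed.
So GorD is not produced.
Sorbose is absent, so NerU is inactive.
Required activator GorD is absent, so *quvW* is not transcribed.
So QuvW is not produced.
Malonate is present, so KepN is active.
With repressor KepN bound, *gorN* is not transcribed.
So GorN is not produced.
With no repressor bound, *morK* is transcribed.
So MorK is produced and active.
Norleucine is absent, so KosE is active.
With repressor KosE bound, *yilT* is not transcribed.
So YilT is not produced.
No repressor is bound and MorK is active, so *fenQ* is transcribed.
→ *fenQ* is ON in B.

both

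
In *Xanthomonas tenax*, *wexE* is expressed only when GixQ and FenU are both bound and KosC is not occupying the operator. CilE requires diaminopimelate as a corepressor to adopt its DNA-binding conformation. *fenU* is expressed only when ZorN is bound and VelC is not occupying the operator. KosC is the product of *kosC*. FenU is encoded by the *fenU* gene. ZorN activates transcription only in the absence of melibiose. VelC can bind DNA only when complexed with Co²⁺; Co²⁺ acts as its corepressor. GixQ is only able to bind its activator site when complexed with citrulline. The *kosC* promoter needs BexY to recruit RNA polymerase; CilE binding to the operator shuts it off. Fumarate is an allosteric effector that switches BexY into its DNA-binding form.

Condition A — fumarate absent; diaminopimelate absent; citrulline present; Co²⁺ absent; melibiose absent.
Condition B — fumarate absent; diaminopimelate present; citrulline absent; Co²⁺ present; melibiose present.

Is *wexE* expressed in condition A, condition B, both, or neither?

A only

Condition A:
Fumarate is absent, so BexY is inactive.
Diaminopimelate is absent, so CilE is inactive.
Required activator BexY is absent, so *kosC* is not transcribed.
So KosC is not produced.
Citrulline is present, so GixQ is active.
Co²⁺ is absent, so VelC is inactive.
Melibiose is absent, so ZorN is active.
No repressor is bound and ZorN is active, so *fenU* is transcribed.
So FenU is produced and active.
No repressor is bound and GixQ and FenU are active, so *wexE* is transcribed.
→ *wexE* is ON in A.
Condition B:
Fumarate is absent, so BexY is inactive.
Diaminopimelate is present, so CilE is active.
With repressor CilE bound, *kosC* is not transcribed.
So KosC is not produced.
Citrulline is absent, so GixQ is inactive.
Co²⁺ is present, so VelC is active.
Melibiose is present, so ZorN is inactive.
With repressor VelC bound, *fenU* is not transcribed.
So FenU is not produced.
Required activator GixQ is absent, so *wexE* is not transcribed.
→ *wexE* is OFF in B.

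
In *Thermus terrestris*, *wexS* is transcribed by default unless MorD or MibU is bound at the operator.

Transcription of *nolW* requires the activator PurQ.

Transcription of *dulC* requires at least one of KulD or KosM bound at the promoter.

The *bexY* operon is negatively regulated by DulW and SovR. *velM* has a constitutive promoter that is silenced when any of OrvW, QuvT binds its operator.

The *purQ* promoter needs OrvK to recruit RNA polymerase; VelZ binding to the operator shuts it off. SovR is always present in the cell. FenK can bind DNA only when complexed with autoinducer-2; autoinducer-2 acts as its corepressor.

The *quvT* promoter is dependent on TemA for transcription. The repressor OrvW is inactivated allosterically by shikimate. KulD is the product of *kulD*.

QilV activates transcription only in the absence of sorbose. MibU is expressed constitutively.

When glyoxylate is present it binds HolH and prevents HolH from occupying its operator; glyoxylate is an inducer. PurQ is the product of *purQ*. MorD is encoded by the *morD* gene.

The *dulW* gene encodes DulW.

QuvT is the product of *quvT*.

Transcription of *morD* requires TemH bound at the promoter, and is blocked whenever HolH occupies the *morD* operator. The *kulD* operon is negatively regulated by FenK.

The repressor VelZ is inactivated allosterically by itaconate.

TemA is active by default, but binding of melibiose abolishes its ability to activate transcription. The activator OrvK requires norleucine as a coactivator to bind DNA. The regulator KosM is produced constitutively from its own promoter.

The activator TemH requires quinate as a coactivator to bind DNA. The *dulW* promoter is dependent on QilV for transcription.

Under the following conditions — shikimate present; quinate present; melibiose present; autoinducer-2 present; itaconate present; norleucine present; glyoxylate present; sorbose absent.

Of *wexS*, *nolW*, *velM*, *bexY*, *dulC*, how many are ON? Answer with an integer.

3

Glyoxylate is present, so HolH is inactive.
Quinate is present, so TemH is active.
No repressor is bound and TemH is active, so *morD* is transcribed.
So MorD is produced and active.
MibU is produced constitutively and is active.
With repressor MorD bound, *wexS* is not transcribed.
→ *wexS* is OFF.
Norleucine is present, so OrvK is active.
Itaconate is present, so VelZ is inactive.
No repressor is bound and OrvK is active, so *purQ* is transcribed.
So PurQ is produced and active.
No repressor is bound and PurQ is active, so *nolW* is transcribed.
→ *nolW* is ON.
Shikimate is present, so OrvW is inactive.
Melibiose is present, so TemA is inactive.
Required activator TemA is absent, so *quvT* is not transcribed.
So QuvT is not produced.
With no repressor bound, *velM* is transcribed.
→ *velM* is ON.
Sorbose is absent, so QilV is active.
No repressor is bound and QilV is active, so *dulW* is transcribed.
So DulW is produced and active.
SovR is produced constitutively and is active.
With repressor DulW bound, *bexY* is not transcribed.
→ *bexY* is OFF.
Autoinducer-2 is present, so FenK is active.
With repressor FenK bound, *kulD* is not transcribed.
So KulD is not produced.
KosM is produced constitutively and is active.
Activator KosM is present, so *dulC* is transcribed.
→ *dulC* is ON.
3 of the 5 genes are transcribed.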